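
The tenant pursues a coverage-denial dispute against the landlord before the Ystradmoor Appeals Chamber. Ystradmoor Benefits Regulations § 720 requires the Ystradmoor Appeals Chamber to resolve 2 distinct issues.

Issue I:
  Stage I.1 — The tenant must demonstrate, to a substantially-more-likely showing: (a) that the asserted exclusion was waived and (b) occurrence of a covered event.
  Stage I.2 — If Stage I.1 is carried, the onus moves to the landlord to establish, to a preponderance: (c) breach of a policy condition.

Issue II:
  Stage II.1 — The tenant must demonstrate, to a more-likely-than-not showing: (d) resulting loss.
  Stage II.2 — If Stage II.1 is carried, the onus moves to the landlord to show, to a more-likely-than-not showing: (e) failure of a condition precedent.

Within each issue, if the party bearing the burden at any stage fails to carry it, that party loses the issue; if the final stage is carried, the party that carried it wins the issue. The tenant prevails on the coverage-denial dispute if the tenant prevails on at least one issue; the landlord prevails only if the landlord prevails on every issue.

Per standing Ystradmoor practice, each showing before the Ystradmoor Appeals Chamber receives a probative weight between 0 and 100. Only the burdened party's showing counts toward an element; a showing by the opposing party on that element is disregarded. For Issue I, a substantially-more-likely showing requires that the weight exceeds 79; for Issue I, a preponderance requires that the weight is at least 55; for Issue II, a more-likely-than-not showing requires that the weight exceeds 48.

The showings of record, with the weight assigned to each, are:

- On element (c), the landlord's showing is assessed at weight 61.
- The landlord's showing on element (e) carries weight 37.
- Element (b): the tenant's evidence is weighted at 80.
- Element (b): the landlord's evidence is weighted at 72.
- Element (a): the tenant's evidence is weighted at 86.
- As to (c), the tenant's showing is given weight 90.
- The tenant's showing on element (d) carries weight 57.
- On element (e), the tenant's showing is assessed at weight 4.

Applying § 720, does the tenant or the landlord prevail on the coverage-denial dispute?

tenant

— Issue I —
Stage I.1 — burden on tenant; standard: a substantially-more-likely showing (weight exceeds 79).
    (a): 86 > 79 [met]
    (b): 80 (landlord's 72 disregarded) > 79 [met]
  Stage I.1 carried; the burden shifts to the landlord.
Stage I.2 — burden on landlord; standard: a preponderance (weight is at least 55).
    (c): 61 (tenant's 90 disregarded) ≥ 55 [met]
  The landlord carries the last stage.
With every stage satisfied, the landlord prevails on this issue.
— Issue II —
Stage II.1 — burden on tenant; standard: a more-likely-than-not showing (weight exceeds 48).
    (d): 57 > 48 [met]
  The tenant carries Stage II.1; the landlord now bears the burden.
Stage II.2 — burden on landlord; standard: a more-likely-than-not showing (weight exceeds 48).
    (e): 37 (tenant's 4 disregarded) ≤ 48 [not met]
  The landlord does not carry Stage II.2.
So the tenant prevails on this issue.
Per-issue: Issue I → landlord; Issue II → tenant. The tenant must prevail on at least one issue; overall, the tenant prevails.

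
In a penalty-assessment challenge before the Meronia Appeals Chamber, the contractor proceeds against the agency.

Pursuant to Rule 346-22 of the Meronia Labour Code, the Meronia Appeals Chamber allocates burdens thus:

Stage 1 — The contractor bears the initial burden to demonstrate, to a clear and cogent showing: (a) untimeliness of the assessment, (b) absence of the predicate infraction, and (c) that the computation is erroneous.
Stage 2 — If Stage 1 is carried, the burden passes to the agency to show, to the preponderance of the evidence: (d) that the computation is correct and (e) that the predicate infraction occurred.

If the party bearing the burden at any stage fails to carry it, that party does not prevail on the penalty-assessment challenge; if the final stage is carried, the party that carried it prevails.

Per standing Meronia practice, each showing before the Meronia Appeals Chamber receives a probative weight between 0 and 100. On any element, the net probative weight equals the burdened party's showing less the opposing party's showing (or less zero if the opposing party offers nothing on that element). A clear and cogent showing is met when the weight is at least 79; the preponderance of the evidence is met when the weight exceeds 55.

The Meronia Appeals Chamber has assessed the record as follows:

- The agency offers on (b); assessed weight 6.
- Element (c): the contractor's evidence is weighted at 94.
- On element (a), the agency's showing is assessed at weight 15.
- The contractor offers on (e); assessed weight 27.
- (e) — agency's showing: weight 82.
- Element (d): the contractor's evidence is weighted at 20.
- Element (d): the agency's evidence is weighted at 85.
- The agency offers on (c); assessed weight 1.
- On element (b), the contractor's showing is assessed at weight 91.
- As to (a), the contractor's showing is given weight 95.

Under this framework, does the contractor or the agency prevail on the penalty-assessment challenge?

Stage 1 (contractor, a clear and cogent showing, weight is at least 79): (a) net 95−15=80 ≥ 79 — meets; (b) net 91−6=85 ≥ 79 — meets; (c) net 94−1=93 ≥ 79 — meets.
  The contractor carries Stage 1; the agency now bears the burden.
Stage 2 (agency, the preponderance of the evidence, weight exceeds 55): (d) net 85−20=65 > 55 — meets; (e) net 82−27=55 ≤ 55 — fails.
  Stage 2 not carried; the agency fails its burden.
The contractor prevails.

contractor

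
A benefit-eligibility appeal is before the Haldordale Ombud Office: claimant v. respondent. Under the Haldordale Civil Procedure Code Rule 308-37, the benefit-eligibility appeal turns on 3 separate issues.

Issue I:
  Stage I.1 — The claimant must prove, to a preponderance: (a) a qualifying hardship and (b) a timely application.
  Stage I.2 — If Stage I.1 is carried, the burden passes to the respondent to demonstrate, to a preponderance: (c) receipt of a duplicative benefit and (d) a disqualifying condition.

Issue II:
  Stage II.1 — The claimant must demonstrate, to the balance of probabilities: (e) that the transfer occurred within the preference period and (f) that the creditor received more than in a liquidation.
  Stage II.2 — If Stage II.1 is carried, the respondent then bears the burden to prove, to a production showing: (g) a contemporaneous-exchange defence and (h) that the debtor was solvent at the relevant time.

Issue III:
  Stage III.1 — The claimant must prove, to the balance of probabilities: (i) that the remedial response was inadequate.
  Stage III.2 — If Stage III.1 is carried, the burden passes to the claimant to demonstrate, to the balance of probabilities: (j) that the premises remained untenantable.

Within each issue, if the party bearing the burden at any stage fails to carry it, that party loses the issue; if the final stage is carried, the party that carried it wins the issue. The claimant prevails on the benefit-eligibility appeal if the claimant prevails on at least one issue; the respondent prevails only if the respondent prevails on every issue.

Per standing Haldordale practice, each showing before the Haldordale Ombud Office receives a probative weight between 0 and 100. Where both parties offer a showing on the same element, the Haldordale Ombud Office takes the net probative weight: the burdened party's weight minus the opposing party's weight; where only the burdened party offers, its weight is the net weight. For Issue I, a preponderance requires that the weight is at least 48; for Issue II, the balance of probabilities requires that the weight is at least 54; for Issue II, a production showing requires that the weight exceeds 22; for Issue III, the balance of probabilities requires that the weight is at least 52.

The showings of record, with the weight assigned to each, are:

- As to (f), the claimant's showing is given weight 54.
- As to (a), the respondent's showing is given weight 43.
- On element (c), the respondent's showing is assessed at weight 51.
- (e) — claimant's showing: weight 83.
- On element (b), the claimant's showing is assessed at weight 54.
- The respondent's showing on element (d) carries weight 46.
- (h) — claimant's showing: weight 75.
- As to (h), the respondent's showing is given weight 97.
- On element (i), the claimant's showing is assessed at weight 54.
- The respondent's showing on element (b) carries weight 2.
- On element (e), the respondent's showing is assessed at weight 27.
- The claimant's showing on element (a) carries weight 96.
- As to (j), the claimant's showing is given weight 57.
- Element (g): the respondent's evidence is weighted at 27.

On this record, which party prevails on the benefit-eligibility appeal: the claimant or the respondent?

claimant

— Issue I —
At Stage I.1 the claimant must meet a preponderance (weight is at least 48): on (a) the weight is 96 less the opposing 43 gives net 53, ≥ 48, so (a) meets the standard; on (b) the weight is 54 less the opposing 2 gives net 52, ≥ 48, so (b) meets the standard.
  All elements met. The burden passes to the respondent.
At Stage I.2 the respondent must meet a preponderance (weight is at least 48): on (c) the weight is 51, ≥ 48, so (c) meets the standard; on (d) the weight is 46, which does not reach 48, so (d) does not meet the standard.
  Not every element is met, so the respondent fails to carry Stage I.2.
The claimant prevails on this issue.
— Issue II —
At Stage II.1 the claimant must meet the balance of probabilities (weight is at least 54): on (e) the weight is 83 less the opposing 27 gives net 56, which does reach 54, so (e) meets the standard; on (f) the weight is 54, which does reach 54, so (f) meets the standard.
  Stage II.1 carried; the burden shifts to the respondent.
At Stage II.2 the respondent must meet a production showing (weight exceeds 22): on (g) the weight is 27, > 22, so (g) meets the standard; on (h) the weight is 97 less the opposing 75 gives net 22, ≤ 22, so (h) does not meet the standard.
  Stage II.2 not carried; the respondent fails its burden.
So the claimant prevails on this issue.
— Issue III —
At Stage III.1 the claimant must meet the balance of probabilities (weight is at least 52): on (i) the weight is 54, ≥ 52, so (i) meets the standard.
  Stage III.1 carried; the burden remains with the claimant.
At Stage III.2 the claimant must meet the balance of probabilities (weight is at least 52): on (j) the weight is 57, ≥ 52, so (j) meets the standard.
  The claimant carries the last stage.
With every stage satisfied, the claimant prevails on this issue.
Per-issue: Issue I → claimant; Issue II → claimant; Issue III → claimant. The claimant must prevail on at least one issue; overall, the claimant prevails.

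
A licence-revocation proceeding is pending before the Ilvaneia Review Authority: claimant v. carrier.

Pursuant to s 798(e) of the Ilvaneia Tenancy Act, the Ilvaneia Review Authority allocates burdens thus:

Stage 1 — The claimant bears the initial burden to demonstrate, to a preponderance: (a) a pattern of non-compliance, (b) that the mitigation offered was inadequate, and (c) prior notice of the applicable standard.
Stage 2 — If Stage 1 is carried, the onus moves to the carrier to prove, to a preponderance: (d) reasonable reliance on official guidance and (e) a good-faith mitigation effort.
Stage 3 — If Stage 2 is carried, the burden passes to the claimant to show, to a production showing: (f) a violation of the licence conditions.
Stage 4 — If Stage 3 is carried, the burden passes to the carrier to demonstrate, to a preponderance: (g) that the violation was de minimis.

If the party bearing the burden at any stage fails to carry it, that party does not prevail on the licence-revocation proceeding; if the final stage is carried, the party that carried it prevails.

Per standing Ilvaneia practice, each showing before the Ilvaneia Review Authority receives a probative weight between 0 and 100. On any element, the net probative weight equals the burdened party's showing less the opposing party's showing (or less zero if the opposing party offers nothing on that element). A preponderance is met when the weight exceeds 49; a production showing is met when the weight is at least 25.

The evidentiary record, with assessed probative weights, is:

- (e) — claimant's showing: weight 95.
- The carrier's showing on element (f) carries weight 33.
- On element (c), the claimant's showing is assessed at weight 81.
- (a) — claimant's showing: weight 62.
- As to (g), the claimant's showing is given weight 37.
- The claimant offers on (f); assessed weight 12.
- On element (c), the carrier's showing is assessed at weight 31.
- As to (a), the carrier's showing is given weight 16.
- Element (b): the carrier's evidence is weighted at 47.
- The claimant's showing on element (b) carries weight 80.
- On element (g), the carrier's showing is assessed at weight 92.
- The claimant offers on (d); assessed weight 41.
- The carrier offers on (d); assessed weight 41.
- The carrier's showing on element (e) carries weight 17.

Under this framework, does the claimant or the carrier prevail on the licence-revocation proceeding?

carrier

Stage 1 — burden on claimant; standard: a preponderance (weight exceeds 49).
    (a): 62 − 16 = 46 ≤ 49 [not met]
    (b): 80 − 47 = 33 ≤ 49 [not met]
    (c): 81 − 31 = 50 > 49 [met]
  The claimant does not carry Stage 1.
The analysis ends at Stage 1; the carrier prevails.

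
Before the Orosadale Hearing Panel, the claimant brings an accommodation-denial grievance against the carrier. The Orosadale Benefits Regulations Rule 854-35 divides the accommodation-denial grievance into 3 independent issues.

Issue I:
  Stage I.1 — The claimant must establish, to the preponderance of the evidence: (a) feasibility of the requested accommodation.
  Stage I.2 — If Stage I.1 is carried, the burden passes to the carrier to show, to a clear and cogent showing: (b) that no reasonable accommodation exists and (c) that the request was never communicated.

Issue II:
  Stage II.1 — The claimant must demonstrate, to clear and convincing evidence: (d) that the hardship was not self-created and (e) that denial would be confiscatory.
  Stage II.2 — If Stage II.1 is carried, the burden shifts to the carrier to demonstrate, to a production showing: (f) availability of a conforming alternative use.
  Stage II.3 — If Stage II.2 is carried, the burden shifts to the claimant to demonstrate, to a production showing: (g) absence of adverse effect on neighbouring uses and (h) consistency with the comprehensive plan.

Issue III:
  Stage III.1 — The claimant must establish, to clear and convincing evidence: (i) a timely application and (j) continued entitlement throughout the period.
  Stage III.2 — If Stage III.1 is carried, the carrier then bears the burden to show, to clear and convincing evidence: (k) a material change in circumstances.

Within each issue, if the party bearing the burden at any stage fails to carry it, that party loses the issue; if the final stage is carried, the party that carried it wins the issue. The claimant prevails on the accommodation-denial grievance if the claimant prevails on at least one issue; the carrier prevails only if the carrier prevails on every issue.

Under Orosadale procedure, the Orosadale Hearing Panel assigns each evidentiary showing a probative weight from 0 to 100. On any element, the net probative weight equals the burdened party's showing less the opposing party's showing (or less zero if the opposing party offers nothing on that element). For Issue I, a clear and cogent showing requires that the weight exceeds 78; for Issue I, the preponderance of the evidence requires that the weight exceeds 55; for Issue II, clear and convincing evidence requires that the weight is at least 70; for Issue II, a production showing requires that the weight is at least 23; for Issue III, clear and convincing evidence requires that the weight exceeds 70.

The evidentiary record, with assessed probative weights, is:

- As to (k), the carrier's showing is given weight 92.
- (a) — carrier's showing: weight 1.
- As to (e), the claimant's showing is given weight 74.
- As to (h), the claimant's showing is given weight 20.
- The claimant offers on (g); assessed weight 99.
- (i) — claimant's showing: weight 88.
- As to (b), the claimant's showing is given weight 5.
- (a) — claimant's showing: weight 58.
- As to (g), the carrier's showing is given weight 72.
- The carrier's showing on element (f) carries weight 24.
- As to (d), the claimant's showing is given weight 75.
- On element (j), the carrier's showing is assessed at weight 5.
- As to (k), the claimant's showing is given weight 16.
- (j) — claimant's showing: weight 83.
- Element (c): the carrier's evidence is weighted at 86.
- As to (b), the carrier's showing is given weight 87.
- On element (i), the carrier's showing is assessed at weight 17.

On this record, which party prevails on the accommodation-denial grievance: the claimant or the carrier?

— Issue I —
Stage I.1 — burden on claimant; standard: the preponderance of the evidence (weight exceeds 55).
    (a): 58 − 1 = 57 > 55 [met]
  The claimant carries Stage I.1; the carrier now bears the burden.
Stage I.2 — burden on carrier; standard: a clear and cogent showing (weight exceeds 78).
    (b): 87 − 5 = 82 > 78 [met]
    (c): 86 > 78 [met]
  Stage I.2 carried; the final stage is satisfied.
Every stage carried; the carrier prevails on this issue.
— Issue II —
At Stage II.1 the claimant must meet clear and convincing evidence (weight is at least 70): on (d) the weight is 75, which does reach 70, so (d) meets the standard; on (e) the weight is 74, which does reach 70, so (e) meets the standard.
  The claimant carries Stage II.1; the carrier now bears the burden.
At Stage II.2 the carrier must meet a production showing (weight is at least 23): on (f) the weight is 24, which does reach 23, so (f) meets the standard.
  Stage II.2 is satisfied; the onus moves to the claimant.
At Stage II.3 the claimant must meet a production showing (weight is at least 23): on (g) the weight is 99 less the opposing 72 gives net 27, ≥ 23, so (g) meets the standard; on (h) the weight is 20, < 23, so (h) does not meet the standard.
  The claimant does not carry Stage II.3.
So the carrier prevails on this issue.
— Issue III —
At Stage III.1 the claimant must meet clear and convincing evidence (weight exceeds 70): on (i) the weight is 88 less the opposing 17 gives net 71, which does exceed 70, so (i) meets the standard; on (j) the weight is 83 less the opposing 5 gives net 78, which does exceed 70, so (j) meets the standard.
  Stage III.1 carried; the burden shifts to the carrier.
At Stage III.2 the carrier must meet clear and convincing evidence (weight exceeds 70): on (k) the weight is 92 less the opposing 16 gives net 76, > 70, so (k) meets the standard.
  The carrier carries the last stage.
Every stage carried; the carrier prevails on this issue.
Per-issue: Issue I → carrier; Issue II → carrier; Issue III → carrier. The claimant must prevail on at least one issue; overall, the carrier prevails.

carrier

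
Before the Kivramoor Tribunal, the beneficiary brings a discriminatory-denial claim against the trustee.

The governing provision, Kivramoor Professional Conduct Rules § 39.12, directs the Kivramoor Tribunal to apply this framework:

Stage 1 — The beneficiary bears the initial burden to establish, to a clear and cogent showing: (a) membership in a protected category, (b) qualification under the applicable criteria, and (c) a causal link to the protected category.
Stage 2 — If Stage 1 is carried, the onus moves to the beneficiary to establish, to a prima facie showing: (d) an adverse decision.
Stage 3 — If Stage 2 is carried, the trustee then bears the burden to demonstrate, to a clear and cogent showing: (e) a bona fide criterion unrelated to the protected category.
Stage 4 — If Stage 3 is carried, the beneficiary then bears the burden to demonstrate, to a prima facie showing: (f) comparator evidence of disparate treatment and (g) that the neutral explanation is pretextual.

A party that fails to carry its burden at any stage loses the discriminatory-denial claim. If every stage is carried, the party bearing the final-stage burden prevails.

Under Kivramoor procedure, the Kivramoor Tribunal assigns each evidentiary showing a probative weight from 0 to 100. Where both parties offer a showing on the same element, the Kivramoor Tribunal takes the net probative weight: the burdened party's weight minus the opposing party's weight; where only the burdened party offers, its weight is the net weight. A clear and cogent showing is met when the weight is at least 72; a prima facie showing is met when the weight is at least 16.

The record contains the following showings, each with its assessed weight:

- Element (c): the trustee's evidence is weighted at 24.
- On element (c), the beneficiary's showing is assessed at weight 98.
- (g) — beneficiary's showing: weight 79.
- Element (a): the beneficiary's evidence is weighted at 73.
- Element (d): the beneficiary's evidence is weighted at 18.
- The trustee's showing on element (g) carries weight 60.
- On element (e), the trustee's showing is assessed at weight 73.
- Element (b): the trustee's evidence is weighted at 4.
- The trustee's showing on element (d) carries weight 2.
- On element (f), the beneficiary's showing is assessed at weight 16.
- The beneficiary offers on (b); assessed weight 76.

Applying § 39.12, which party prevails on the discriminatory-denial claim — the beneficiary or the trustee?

beneficiary

Stage 1 (beneficiary, a clear and cogent showing, weight is at least 72): (a) 73 ≥ 72 — meets; (b) net 76−4=72 ≥ 72 — meets; (c) net 98−24=74 ≥ 72 — meets.
  All elements met. The beneficiary retains the burden for Stage 2.
Stage 2 (beneficiary, a prima facie showing, weight is at least 16): (d) net 18−2=16 ≥ 16 — meets.
  Stage 2 carried; the burden shifts to the trustee.
Stage 3 (trustee, a clear and cogent showing, weight is at least 72): (e) 73 ≥ 72 — meets.
  The trustee carries Stage 3; the beneficiary now bears the burden.
Stage 4 (beneficiary, a prima facie showing, weight is at least 16): (f) 16 ≥ 16 — meets; (g) net 79−60=19 ≥ 16 — meets.
  All elements met at the final stage.
Every stage carried; the beneficiary prevails.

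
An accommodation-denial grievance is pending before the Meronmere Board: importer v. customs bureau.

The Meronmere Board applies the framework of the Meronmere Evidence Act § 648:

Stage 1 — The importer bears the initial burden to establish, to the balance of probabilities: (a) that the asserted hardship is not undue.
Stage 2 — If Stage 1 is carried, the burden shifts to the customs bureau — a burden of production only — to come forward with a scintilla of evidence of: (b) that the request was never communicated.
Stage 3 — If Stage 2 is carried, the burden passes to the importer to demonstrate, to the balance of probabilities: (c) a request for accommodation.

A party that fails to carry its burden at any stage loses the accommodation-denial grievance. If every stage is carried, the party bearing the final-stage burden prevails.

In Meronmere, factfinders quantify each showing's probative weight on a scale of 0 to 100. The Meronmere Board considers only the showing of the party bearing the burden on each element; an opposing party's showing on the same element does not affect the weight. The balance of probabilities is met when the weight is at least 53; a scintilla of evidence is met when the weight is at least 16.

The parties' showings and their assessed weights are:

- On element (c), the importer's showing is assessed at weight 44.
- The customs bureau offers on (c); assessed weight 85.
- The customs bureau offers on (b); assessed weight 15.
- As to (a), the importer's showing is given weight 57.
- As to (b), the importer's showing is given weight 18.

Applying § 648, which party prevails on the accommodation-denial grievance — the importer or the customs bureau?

importer

Stage 1 (importer, the balance of probabilities, weight is at least 53): (a) 57 ≥ 53 — meets.
  Stage 1 carried; the burden shifts to the customs bureau.
Stage 2 (customs bureau, a scintilla of evidence, weight is at least 16): (b) 15 (importer's 18 disregarded) < 16 — fails.
  The customs bureau does not carry Stage 2.
The analysis ends at Stage 2; the importer prevails.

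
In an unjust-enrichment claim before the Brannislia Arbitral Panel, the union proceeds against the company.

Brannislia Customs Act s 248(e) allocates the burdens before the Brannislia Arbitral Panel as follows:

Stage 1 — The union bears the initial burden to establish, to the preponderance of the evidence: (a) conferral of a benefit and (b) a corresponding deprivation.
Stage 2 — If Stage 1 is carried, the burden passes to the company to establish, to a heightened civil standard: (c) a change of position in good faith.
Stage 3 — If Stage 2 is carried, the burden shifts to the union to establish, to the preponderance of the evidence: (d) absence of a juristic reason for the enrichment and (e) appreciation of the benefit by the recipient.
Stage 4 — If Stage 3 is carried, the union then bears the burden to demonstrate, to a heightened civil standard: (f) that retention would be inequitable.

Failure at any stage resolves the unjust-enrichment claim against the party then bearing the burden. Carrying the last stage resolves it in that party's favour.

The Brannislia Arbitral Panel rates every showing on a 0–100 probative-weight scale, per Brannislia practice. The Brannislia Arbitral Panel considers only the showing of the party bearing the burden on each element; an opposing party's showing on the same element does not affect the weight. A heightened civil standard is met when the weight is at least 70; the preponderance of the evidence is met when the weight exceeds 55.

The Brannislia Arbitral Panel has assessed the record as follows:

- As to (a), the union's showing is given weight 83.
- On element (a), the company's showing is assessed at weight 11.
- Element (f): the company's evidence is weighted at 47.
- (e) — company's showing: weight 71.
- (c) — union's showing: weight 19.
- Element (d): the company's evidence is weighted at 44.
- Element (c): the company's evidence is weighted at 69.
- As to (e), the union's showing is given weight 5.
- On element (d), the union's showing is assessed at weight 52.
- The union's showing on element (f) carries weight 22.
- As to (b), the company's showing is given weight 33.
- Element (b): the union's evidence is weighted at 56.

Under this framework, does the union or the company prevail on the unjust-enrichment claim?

union

At Stage 1 the union must meet the preponderance of the evidence (weight exceeds 55): on (a) the weight is 83 (the company's 11 is given no effect), which does exceed 55, so (a) meets the standard; on (b) the weight is 56 (the company's 33 is given no effect), which does exceed 55, so (b) meets the standard.
  The union carries Stage 1; the company now bears the burden.
At Stage 2 the company must meet a heightened civil standard (weight is at least 70): on (c) the weight is 69 (the union's 19 is given no effect), < 70, so (c) does not meet the standard.
  The company does not carry Stage 2.
The union prevails.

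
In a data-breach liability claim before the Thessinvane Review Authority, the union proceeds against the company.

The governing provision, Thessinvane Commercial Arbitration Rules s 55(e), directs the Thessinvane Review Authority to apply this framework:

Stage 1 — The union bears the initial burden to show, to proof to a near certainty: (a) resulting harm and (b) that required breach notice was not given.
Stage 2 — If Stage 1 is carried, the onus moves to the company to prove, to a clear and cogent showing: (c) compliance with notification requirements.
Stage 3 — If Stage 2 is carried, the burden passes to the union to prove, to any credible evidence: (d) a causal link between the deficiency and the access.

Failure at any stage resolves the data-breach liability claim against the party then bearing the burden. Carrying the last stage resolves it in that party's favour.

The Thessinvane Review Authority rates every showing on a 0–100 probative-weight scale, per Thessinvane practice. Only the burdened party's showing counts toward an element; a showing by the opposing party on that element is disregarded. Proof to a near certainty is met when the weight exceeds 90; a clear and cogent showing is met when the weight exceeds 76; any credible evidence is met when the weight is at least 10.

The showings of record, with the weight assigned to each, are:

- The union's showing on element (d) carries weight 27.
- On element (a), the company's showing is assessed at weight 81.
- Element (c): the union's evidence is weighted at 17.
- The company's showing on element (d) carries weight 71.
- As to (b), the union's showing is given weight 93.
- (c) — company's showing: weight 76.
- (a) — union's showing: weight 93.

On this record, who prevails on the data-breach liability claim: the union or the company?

Stage 1 — burden on union; standard: proof to a near certainty (weight exceeds 90).
    (a): 93 (company's 81 disregarded) > 90 [met]
    (b): 93 > 90 [met]
  Stage 1 is satisfied; the onus moves to the company.
Stage 2 — burden on company; standard: a clear and cogent showing (weight exceeds 76).
    (c): 76 (union's 17 disregarded) ≤ 76 [not met]
  Not every element is met, so the company fails to carry Stage 2.
The analysis ends at Stage 2; the union prevails.

union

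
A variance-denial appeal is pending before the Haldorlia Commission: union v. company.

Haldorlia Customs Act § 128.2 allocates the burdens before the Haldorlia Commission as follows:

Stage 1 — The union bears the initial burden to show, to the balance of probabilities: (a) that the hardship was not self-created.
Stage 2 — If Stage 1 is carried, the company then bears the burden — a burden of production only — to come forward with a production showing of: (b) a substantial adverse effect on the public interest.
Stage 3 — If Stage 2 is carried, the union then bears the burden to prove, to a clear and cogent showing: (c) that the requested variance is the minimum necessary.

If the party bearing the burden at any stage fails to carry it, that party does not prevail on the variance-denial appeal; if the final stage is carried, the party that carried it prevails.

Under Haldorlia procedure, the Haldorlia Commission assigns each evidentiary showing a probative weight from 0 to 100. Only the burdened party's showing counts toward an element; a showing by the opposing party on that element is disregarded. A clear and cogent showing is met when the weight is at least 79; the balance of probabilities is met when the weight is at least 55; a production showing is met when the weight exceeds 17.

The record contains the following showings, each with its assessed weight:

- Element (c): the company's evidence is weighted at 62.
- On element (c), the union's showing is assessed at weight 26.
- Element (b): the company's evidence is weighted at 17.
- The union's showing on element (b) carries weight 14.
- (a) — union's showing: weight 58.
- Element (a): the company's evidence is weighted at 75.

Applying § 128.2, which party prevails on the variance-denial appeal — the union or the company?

At Stage 1 the union must meet the balance of probabilities (weight is at least 55): on (a) the weight is 58 (the company's 75 is given no effect), which does reach 55, so (a) meets the standard.
  The union carries Stage 1; the company now bears the burden.
At Stage 2 the company must meet a production showing (weight exceeds 17): on (b) the weight is 17 (the union's 14 is given no effect), which does not exceed 17, so (b) does not meet the standard.
  Not every element is met, so the company fails to carry Stage 2.
The analysis ends at Stage 2; the union prevails.

union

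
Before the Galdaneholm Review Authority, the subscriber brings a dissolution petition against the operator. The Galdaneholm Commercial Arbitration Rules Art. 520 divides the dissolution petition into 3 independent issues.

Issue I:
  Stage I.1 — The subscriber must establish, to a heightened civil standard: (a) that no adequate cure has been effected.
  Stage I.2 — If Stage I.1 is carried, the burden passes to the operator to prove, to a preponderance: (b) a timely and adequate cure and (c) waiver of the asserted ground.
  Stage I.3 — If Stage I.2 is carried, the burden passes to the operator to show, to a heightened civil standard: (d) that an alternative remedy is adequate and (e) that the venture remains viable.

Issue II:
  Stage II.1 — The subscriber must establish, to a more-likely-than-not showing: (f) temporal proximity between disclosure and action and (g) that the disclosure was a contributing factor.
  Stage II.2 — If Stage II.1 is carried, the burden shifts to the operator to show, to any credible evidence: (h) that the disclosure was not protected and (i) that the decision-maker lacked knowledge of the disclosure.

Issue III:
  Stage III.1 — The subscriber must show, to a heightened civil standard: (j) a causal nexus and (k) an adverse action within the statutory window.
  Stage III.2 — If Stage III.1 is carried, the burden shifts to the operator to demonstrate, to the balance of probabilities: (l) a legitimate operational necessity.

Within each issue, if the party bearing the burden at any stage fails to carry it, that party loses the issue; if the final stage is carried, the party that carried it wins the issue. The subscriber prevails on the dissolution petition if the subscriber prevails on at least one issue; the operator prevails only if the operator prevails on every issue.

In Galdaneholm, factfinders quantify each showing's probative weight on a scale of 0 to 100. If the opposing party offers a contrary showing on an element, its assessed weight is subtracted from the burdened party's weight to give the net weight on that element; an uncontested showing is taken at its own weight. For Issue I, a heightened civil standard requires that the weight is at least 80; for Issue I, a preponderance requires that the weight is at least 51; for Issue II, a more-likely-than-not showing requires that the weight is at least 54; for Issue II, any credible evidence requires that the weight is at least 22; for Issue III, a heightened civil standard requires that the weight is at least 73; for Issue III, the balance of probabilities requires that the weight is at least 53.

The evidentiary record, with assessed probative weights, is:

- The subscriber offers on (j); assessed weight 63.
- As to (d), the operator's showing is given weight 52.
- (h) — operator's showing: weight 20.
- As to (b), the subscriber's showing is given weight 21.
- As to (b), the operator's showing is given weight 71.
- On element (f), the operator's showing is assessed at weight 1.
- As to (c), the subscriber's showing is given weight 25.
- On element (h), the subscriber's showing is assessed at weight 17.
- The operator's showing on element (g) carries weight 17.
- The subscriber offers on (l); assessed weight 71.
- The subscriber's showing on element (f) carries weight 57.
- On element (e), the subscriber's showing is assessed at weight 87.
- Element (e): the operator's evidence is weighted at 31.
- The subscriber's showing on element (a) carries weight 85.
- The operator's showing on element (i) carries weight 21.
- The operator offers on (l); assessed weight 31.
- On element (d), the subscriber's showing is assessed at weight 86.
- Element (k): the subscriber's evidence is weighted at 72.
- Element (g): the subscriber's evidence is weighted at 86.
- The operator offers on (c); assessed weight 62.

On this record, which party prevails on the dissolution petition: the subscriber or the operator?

— Issue I —
Stage I.1 (subscriber, a heightened civil standard, weight is at least 80): (a) 85 ≥ 80 — meets.
  Stage I.1 is satisfied; the onus moves to the operator.
Stage I.2 (operator, a preponderance, weight is at least 51): (b) net 71−21=50 < 51 — fails; (c) net 62−25=37 < 51 — fails.
  Stage I.2 not carried; the operator fails its burden.
The subscriber prevails on this issue.
— Issue II —
At Stage II.1 the subscriber must meet a more-likely-than-not showing (weight is at least 54): on (f) the weight is 57 less the opposing 1 gives net 56, which does reach 54, so (f) meets the standard; on (g) the weight is 86 less the opposing 17 gives net 69, ≥ 54, so (g) meets the standard.
  Stage II.1 carried; the burden shifts to the operator.
At Stage II.2 the operator must meet any credible evidence (weight is at least 22): on (h) the weight is 20 less the opposing 17 gives net 3, < 22, so (h) does not meet the standard; on (i) the weight is 21, which does not reach 22, so (i) does not meet the standard.
  Stage II.2 not carried; the operator fails its burden.
The subscriber prevails on this issue.
— Issue III —
Stage III.1 — burden on subscriber; standard: a heightened civil standard (weight is at least 73).
    (j): 63 < 73 [not met]
    (k): 72 < 73 [not met]
  The subscriber does not carry Stage III.1.
So the operator prevails on this issue.
Per-issue: Issue I → subscriber; Issue II → subscriber; Issue III → operator. The subscriber must prevail on at least one issue; overall, the subscriber prevails.

subscriber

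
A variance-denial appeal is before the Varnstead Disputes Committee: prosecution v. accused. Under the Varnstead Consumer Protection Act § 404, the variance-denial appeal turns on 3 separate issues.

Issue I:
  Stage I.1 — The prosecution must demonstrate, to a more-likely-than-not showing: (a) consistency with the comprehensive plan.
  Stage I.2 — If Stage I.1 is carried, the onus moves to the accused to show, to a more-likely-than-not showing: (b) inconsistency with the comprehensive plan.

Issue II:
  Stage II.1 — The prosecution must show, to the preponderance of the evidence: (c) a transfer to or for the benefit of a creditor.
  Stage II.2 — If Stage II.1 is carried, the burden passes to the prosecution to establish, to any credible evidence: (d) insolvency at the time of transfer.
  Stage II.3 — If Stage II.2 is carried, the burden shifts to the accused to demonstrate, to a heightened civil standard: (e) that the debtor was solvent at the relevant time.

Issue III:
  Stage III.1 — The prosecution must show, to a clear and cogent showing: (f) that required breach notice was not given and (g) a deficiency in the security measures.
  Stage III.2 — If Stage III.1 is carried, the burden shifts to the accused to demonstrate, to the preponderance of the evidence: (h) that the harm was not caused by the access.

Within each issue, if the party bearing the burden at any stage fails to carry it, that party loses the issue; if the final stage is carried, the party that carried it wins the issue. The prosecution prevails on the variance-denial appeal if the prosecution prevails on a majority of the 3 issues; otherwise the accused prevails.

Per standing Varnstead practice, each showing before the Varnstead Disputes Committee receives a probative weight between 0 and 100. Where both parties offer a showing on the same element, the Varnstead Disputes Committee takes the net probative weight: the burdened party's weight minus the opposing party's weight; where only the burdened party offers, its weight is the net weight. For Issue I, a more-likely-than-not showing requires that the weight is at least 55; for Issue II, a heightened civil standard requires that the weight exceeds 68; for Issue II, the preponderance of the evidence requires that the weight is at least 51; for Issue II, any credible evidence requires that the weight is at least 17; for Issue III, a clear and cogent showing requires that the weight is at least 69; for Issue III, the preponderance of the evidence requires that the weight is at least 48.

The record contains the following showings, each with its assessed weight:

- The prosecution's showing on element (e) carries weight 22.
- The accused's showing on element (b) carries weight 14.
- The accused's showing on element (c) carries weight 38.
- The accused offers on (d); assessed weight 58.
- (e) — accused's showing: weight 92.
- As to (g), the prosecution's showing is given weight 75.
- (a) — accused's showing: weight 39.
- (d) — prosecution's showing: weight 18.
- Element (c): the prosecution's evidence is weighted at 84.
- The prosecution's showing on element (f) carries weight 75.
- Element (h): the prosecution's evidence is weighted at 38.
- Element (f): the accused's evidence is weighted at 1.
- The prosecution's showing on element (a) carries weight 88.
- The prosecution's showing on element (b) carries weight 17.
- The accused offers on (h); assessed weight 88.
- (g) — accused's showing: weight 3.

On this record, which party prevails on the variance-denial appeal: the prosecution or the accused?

accused

— Issue I —
Stage I.1 — burden on prosecution; standard: a more-likely-than-not showing (weight is at least 55).
    (a): 88 − 39 = 49 < 55 [not met]
  Stage I.1 not carried; the prosecution fails its burden.
The accused prevails on this issue.
— Issue II —
At Stage II.1 the prosecution must meet the preponderance of the evidence (weight is at least 51): on (c) the weight is 84 less the opposing 38 gives net 46, which does not reach 51, so (c) does not meet the standard.
  Stage II.1 not carried; the prosecution fails its burden.
The analysis ends at Stage II.1; the accused prevails on this issue.
— Issue III —
At Stage III.1 the prosecution must meet a clear and cogent showing (weight is at least 69): on (f) the weight is 75 less the opposing 1 gives net 74, ≥ 69, so (f) meets the standard; on (g) the weight is 75 less the opposing 3 gives net 72, which does reach 69, so (g) meets the standard.
  All elements met. The burden passes to the accused.
At Stage III.2 the accused must meet the preponderance of the evidence (weight is at least 48): on (h) the weight is 88 less the opposing 38 gives net 50, ≥ 48, so (h) meets the standard.
  The accused carries the last stage.
All stages carried — the accused prevails on this issue.
Per-issue: Issue I → accused; Issue II → accused; Issue III → accused. The prosecution must prevail on a majority of issues; overall, the accused prevails.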